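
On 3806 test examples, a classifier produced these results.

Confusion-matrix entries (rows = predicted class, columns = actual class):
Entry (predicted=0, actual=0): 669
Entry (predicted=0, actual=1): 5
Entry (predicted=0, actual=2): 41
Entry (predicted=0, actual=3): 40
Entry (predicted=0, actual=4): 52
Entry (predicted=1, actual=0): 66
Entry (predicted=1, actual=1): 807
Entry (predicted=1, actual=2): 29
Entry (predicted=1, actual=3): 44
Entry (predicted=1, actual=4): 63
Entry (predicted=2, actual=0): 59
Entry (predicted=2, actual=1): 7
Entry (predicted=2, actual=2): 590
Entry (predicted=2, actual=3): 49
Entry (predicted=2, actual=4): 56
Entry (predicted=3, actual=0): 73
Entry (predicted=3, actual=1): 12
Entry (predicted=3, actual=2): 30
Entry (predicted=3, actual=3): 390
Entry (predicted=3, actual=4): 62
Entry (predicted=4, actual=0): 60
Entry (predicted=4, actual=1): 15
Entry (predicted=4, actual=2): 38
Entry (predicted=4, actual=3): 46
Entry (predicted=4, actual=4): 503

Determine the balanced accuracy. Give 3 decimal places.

Balanced accuracy = mean of per-class recall.
  0: recall = 669/927 = 0.7217
  1: recall = 807/846 = 0.9539
  2: recall = 590/728 = 0.8104
  3: recall = 390/569 = 0.6854
  4: recall = 503/736 = 0.6834
Mean = (0.7217 + 0.9539 + 0.8104 + 0.6854 + 0.6834) / 5 = 0.771

0.771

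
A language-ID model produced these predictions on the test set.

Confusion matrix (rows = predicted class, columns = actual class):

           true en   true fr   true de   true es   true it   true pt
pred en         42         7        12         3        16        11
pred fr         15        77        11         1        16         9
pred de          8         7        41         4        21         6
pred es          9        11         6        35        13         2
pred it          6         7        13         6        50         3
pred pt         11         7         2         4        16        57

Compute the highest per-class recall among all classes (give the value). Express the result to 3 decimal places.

0.664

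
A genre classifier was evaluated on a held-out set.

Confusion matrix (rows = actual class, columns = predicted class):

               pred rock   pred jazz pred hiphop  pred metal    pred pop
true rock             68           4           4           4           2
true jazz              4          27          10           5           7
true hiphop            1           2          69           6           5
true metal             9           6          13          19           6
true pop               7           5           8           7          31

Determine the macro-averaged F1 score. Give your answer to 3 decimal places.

0.613

Per-class F1 score (2·TP/(2·TP+FP+FN)):
  rock: TP=68, FP=4+1+9+7=21, FN=4+4+4+2=14 → 136/171 = 0.7953
  jazz: TP=27, FP=4+2+6+5=17, FN=4+10+5+7=26 → 54/97 = 0.5567
  hiphop: TP=69, FP=4+10+13+8=35, FN=1+2+6+5=14 → 138/187 = 0.7380
  metal: TP=19, FP=4+5+6+7=22, FN=9+6+13+6=34 → 38/94 = 0.4043
  pop: TP=31, FP=2+7+5+6=20, FN=7+5+8+7=27 → 62/109 = 0.5688
Macro-F1 score = mean = (0.7953 + 0.5567 + 0.7380 + 0.4043 + 0.5688) / 5 = 0.613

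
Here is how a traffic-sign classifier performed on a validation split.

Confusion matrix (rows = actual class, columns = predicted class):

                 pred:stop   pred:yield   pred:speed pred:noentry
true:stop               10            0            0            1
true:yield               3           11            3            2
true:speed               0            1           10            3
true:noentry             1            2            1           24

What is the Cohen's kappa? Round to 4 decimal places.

0.6717

Observed agreement pₒ = trace/N = 55/72 = 0.76389
Expected agreement pₑ = Σ (rowᵢ·colᵢ)/N² = (11·14 + 19·14 + 14·14 + 28·30)/72² = 0.28086
κ = (pₒ − pₑ)/(1 − pₑ) = (0.76389 − 0.28086)/(1 − 0.28086) = 0.6717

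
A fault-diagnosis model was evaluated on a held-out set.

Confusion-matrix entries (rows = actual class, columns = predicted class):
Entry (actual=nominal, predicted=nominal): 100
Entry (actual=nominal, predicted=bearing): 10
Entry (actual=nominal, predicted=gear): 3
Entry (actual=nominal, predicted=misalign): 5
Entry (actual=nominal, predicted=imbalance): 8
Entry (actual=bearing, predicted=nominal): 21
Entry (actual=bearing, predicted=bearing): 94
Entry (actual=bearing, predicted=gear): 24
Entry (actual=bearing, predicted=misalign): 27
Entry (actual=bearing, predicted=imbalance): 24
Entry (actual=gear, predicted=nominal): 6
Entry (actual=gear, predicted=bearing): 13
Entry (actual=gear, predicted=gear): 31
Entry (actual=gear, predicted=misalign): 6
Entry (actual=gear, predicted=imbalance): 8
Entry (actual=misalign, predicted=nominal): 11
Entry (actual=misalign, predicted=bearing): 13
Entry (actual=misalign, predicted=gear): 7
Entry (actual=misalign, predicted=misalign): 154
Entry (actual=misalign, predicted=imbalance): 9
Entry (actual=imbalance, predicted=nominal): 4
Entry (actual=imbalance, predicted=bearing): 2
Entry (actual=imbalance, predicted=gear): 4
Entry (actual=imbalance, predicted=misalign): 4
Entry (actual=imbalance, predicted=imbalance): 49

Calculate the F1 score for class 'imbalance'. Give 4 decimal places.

0.6087

Treat 'imbalance' as positive and all other classes as negative.
F1 score = 2·TP/(2·TP+FP+FN).
imbalance: TP=49, FP=8+24+8+9=49, FN=4+2+4+4=14 → 98/161 = 0.60870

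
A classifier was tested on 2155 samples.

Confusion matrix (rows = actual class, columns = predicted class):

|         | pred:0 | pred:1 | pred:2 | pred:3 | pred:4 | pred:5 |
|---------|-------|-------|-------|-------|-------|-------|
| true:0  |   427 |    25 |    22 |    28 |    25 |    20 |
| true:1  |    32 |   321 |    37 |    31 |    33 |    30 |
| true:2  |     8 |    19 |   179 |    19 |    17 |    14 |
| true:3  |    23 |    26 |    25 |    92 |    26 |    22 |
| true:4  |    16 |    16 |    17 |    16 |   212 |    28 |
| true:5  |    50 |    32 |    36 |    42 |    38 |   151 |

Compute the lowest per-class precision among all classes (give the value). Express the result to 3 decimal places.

0.404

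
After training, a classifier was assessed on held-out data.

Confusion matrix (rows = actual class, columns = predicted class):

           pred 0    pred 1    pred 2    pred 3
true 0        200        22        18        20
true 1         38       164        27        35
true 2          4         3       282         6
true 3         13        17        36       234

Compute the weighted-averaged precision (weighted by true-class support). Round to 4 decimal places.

0.7875

Per-class precision (TP/(TP+FP)):
  0: TP=200, FP=38+4+13=55 → 200/255 = 0.78431
  1: TP=164, FP=22+3+17=42 → 164/206 = 0.79612
  2: TP=282, FP=18+27+36=81 → 282/363 = 0.77686
  3: TP=234, FP=20+35+6=61 → 234/295 = 0.79322
Weighted-precision = Σ (supportᵢ/N)·precisionᵢ with N=1119: (260/1119)·0.78431 + (264/1119)·0.79612 + (295/1119)·0.77686 + (300/1119)·0.79322 = 0.7875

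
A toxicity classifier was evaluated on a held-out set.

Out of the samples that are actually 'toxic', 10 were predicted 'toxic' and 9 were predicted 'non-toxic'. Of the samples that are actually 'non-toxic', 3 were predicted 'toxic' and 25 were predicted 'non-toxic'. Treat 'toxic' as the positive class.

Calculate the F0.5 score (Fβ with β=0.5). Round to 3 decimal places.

Fβ = (1+β²)·TP / ((1+β²)·TP + β²·FN + FP), with β²=1/4
= 1.25·10 / (1.25·10 + 0.25·9 + 3) = 0.704

0.704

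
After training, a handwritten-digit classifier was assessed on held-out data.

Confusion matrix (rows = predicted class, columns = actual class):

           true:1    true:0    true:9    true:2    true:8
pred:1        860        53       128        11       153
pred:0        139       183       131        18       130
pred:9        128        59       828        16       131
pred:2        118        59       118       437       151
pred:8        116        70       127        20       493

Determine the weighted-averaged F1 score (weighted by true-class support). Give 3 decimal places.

0.603

Per-class F1 score (2·TP/(2·TP+FP+FN)):
  1: TP=860, FP=53+128+11+153=345, FN=139+128+118+116=501 → 1720/2566 = 0.6703
  0: TP=183, FP=139+131+18+130=418, FN=53+59+59+70=241 → 366/1025 = 0.3571
  9: TP=828, FP=128+59+16+131=334, FN=128+131+118+127=504 → 1656/2494 = 0.6640
  2: TP=437, FP=118+59+118+151=446, FN=11+18+16+20=65 → 874/1385 = 0.6310
  8: TP=493, FP=116+70+127+20=333, FN=153+130+131+151=565 → 986/1884 = 0.5234
Weighted-F1 score = Σ (supportᵢ/N)·F1 scoreᵢ with N=4677: (1361/4677)·0.6703 + (424/4677)·0.3571 + (1332/4677)·0.6640 + (502/4677)·0.6310 + (1058/4677)·0.5234 = 0.603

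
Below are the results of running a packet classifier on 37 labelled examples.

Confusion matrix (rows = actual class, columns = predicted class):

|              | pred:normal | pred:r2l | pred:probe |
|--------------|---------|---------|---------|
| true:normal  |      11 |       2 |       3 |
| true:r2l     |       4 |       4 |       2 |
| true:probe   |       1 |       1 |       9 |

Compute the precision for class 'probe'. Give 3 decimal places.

precision = TP/(TP+FP).
probe: TP=9, FP=3+2=5 → 9/14 = 0.6429

0.643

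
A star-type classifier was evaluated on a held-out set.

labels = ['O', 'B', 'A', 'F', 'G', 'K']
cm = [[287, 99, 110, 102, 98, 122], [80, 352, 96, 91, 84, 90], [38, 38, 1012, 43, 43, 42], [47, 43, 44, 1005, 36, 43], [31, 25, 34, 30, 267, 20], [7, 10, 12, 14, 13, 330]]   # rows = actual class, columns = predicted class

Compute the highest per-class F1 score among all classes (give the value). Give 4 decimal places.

Per-class F1 score (2·TP/(2·TP+FP+FN)):
  O: TP=287, FP=80+38+47+31+7=203, FN=99+110+102+98+122=531 → 574/1308 = 0.43884
  B: TP=352, FP=99+38+43+25+10=215, FN=80+96+91+84+90=441 → 704/1360 = 0.51765
  A: TP=1012, FP=110+96+44+34+12=296, FN=38+38+43+43+42=204 → 2024/2524 = 0.80190
  F: TP=1005, FP=102+91+43+30+14=280, FN=47+43+44+36+43=213 → 2010/2503 = 0.80304
  G: TP=267, FP=98+84+43+36+13=274, FN=31+25+34+30+20=140 → 534/948 = 0.56329
  K: TP=330, FP=122+90+42+43+20=317, FN=7+10+12+14+13=56 → 660/1033 = 0.63892
Highest is class 'F' with F1 score = 0.8030.

0.8030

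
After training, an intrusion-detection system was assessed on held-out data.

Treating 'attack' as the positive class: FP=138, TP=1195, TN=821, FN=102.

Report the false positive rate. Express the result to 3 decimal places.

FPR = FP/(FP+TN) = 138/(138+821) = 0.144

0.144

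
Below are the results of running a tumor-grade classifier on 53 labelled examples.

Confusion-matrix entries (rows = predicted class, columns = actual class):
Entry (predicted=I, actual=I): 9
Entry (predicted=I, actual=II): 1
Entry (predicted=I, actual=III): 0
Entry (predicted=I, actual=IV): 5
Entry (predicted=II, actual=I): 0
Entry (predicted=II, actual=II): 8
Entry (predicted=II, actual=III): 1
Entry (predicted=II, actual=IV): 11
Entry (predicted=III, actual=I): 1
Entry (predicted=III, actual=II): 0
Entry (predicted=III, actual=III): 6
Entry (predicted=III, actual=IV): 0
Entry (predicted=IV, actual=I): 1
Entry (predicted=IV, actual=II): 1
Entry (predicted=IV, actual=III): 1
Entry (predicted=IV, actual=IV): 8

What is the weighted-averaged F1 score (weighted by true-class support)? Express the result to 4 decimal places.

0.5721

Per-class F1 score (2·TP/(2·TP+FP+FN)):
  I: TP=9, FP=1+0+5=6, FN=0+1+1=2 → 18/26 = 0.69231
  II: TP=8, FP=0+1+11=12, FN=1+0+1=2 → 16/30 = 0.53333
  III: TP=6, FP=1+0+0=1, FN=0+1+1=2 → 12/15 = 0.80000
  IV: TP=8, FP=1+1+1=3, FN=5+11+0=16 → 16/35 = 0.45714
Weighted-F1 score = Σ (supportᵢ/N)·F1 scoreᵢ with N=53: (11/53)·0.69231 + (10/53)·0.53333 + (8/53)·0.80000 + (24/53)·0.45714 = 0.5721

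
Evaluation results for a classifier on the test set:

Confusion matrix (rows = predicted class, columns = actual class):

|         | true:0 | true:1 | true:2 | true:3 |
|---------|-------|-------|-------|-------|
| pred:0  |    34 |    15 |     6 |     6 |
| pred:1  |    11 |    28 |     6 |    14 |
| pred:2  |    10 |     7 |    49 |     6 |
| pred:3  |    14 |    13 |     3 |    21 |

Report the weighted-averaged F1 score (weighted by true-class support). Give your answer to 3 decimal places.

Per-class F1 score (2·TP/(2·TP+FP+FN)):
  0: TP=34, FP=15+6+6=27, FN=11+10+14=35 → 68/130 = 0.5231
  1: TP=28, FP=11+6+14=31, FN=15+7+13=35 → 56/122 = 0.4590
  2: TP=49, FP=10+7+6=23, FN=6+6+3=15 → 98/136 = 0.7206
  3: TP=21, FP=14+13+3=30, FN=6+14+6=26 → 42/98 = 0.4286
Weighted-F1 score = Σ (supportᵢ/N)·F1 scoreᵢ with N=243: (69/243)·0.5231 + (63/243)·0.4590 + (64/243)·0.7206 + (47/243)·0.4286 = 0.540

0.540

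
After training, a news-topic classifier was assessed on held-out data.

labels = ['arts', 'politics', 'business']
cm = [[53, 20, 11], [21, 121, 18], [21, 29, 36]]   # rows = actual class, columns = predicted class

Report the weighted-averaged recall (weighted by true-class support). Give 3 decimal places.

0.636

Per-class recall (TP/(TP+FN)):
  arts: TP=53, FN=20+11=31 → 53/84 = 0.6310
  politics: TP=121, FN=21+18=39 → 121/160 = 0.7563
  business: TP=36, FN=21+29=50 → 36/86 = 0.4186
Weighted-recall = Σ (supportᵢ/N)·recallᵢ with N=330: (84/330)·0.6310 + (160/330)·0.7563 + (86/330)·0.4186 = 0.636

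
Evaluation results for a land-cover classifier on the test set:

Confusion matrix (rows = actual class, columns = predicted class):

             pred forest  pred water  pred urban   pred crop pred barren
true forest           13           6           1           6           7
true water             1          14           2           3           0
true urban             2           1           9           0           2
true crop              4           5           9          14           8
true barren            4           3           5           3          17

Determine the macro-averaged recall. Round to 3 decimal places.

Per-class recall (TP/(TP+FN)):
  forest: TP=13, FN=6+1+6+7=20 → 13/33 = 0.3939
  water: TP=14, FN=1+2+3+0=6 → 14/20 = 0.7000
  urban: TP=9, FN=2+1+0+2=5 → 9/14 = 0.6429
  crop: TP=14, FN=4+5+9+8=26 → 14/40 = 0.3500
  barren: TP=17, FN=4+3+5+3=15 → 17/32 = 0.5313
Macro-recall = mean = (0.3939 + 0.7000 + 0.6429 + 0.3500 + 0.5313) / 5 = 0.524

0.524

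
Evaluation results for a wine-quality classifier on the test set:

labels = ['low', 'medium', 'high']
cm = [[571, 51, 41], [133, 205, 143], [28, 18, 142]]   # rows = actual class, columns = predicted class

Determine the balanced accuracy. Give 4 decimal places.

Balanced accuracy = mean of per-class recall.
  low: recall = 571/663 = 0.86124
  medium: recall = 205/481 = 0.42620
  high: recall = 142/188 = 0.75532
Mean = (0.86124 + 0.42620 + 0.75532) / 3 = 0.6809

0.6809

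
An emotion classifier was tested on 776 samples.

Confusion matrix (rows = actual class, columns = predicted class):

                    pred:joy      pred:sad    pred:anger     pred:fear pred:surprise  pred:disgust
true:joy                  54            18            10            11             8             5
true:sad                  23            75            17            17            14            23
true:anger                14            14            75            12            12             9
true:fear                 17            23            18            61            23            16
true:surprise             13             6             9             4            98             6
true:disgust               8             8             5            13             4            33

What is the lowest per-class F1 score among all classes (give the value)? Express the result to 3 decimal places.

Per-class F1 score (2·TP/(2·TP+FP+FN)):
  joy: TP=54, FP=23+14+17+13+8=75, FN=18+10+11+8+5=52 → 108/235 = 0.4596
  sad: TP=75, FP=18+14+23+6+8=69, FN=23+17+17+14+23=94 → 150/313 = 0.4792
  anger: TP=75, FP=10+17+18+9+5=59, FN=14+14+12+12+9=61 → 150/270 = 0.5556
  fear: TP=61, FP=11+17+12+4+13=57, FN=17+23+18+23+16=97 → 122/276 = 0.4420
  surprise: TP=98, FP=8+14+12+23+4=61, FN=13+6+9+4+6=38 → 196/295 = 0.6644
  disgust: TP=33, FP=5+23+9+16+6=59, FN=8+8+5+13+4=38 → 66/163 = 0.4049
Lowest is class 'disgust' with F1 score = 0.405.

0.405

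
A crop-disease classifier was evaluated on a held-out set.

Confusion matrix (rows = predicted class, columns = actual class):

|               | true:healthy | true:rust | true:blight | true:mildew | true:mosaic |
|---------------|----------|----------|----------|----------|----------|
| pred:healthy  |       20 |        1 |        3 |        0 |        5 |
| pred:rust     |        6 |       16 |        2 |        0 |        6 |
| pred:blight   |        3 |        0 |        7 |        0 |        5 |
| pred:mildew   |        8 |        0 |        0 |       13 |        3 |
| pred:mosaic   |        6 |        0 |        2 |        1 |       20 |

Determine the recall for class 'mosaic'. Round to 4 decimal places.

0.5128

Take TP from the diagonal, FP from the rest of the 'mosaic' prediction marginal, FN from the rest of the 'mosaic' actual marginal.
recall = TP/(TP+FN).
mosaic: TP=20, FN=5+6+5+3=19 → 20/39 = 0.51282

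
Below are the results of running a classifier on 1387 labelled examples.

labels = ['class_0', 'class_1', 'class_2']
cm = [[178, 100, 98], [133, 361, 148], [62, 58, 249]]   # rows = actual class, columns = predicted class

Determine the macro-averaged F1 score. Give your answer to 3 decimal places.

0.558

Per-class F1 score (2·TP/(2·TP+FP+FN)):
  class_0: TP=178, FP=133+62=195, FN=100+98=198 → 356/749 = 0.4753
  class_1: TP=361, FP=100+58=158, FN=133+148=281 → 722/1161 = 0.6219
  class_2: TP=249, FP=98+148=246, FN=62+58=120 → 498/864 = 0.5764
Macro-F1 score = mean = (0.4753 + 0.6219 + 0.5764) / 3 = 0.558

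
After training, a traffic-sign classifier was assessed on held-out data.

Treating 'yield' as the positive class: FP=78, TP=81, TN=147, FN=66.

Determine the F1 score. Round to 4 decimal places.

Precision = TP/(TP+FP) = 81/159 = 0.5094
Recall = TP/(TP+FN) = 81/147 = 0.5510
F1 = 2·TP/(2·TP+FP+FN) = 162/306 = 0.5294

0.5294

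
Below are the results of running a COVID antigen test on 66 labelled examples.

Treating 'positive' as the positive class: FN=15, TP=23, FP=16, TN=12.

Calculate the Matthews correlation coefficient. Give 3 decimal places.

0.034

MCC = (TP·TN − FP·FN) / √((TP+FP)(TP+FN)(TN+FP)(TN+FN))
Numerator = 23·12 − 16·15 = 36
Denominator = √(39·38·28·27) = √1120392 = 1058.4857
MCC = 36 / 1058.4857 = 0.034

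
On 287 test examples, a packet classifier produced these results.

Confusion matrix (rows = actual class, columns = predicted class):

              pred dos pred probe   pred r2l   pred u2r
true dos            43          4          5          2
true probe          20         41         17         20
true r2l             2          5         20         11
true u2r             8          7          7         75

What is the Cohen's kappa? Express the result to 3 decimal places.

Observed agreement pₒ = trace/N = 179/287 = 0.6237
Expected agreement pₑ = Σ (rowᵢ·colᵢ)/N² = (54·73 + 98·57 + 38·49 + 97·108)/287² = 0.2655
κ = (pₒ − pₑ)/(1 − pₑ) = (0.6237 − 0.2655)/(1 − 0.2655) = 0.488

0.488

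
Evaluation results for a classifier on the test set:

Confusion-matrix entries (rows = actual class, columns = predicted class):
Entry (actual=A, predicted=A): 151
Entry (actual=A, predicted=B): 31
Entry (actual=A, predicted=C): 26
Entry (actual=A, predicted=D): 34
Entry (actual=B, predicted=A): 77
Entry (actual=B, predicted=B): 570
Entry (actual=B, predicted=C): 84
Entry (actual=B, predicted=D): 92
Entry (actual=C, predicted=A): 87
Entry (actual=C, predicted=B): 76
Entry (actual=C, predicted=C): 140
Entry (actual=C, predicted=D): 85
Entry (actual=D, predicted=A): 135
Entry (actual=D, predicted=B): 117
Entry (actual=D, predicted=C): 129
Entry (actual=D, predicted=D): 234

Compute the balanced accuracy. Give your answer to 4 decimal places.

0.5145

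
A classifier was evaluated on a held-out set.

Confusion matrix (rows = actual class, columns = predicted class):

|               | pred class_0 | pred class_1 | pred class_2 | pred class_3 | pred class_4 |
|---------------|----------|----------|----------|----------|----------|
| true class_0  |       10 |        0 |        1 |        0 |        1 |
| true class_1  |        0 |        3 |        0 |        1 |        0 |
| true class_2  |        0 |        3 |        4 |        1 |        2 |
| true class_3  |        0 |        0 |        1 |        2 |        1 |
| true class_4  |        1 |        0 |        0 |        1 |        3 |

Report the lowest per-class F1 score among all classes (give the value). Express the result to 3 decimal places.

Per-class F1 score (2·TP/(2·TP+FP+FN)):
  class_0: TP=10, FP=0+0+0+1=1, FN=0+1+0+1=2 → 20/23 = 0.8696
  class_1: TP=3, FP=0+3+0+0=3, FN=0+0+1+0=1 → 6/10 = 0.6000
  class_2: TP=4, FP=1+0+1+0=2, FN=0+3+1+2=6 → 8/16 = 0.5000
  class_3: TP=2, FP=0+1+1+1=3, FN=0+0+1+1=2 → 4/9 = 0.4444
  class_4: TP=3, FP=1+0+2+1=4, FN=1+0+0+1=2 → 6/12 = 0.5000
Lowest is class 'class_3' with F1 score = 0.444.

0.444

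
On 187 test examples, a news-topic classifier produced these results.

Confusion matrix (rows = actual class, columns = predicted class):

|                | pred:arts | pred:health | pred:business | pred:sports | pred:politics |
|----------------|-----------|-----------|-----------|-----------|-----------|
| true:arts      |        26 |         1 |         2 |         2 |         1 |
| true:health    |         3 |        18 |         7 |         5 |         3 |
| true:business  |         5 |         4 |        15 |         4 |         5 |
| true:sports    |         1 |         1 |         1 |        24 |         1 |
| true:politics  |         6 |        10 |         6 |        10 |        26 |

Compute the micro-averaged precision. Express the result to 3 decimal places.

Micro-averaging pools counts across classes: ΣTP=109, ΣFP=78, ΣFN=78.
Micro-precision = TP/(TP+FP) on pooled counts = 0.583 (equals overall accuracy in single-label multiclass).

0.583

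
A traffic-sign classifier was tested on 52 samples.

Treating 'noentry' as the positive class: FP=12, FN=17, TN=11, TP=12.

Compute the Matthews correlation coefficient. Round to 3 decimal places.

-0.108

MCC = (TP·TN − FP·FN) / √((TP+FP)(TP+FN)(TN+FP)(TN+FN))
Numerator = 12·11 − 12·17 = -72
Denominator = √(24·29·23·28) = √448224 = 669.4953
MCC = -72 / 669.4953 = -0.108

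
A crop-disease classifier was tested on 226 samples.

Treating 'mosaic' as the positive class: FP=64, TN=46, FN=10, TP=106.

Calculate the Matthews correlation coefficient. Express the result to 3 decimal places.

MCC = (TP·TN − FP·FN) / √((TP+FP)(TP+FN)(TN+FP)(TN+FN))
Numerator = 106·46 − 64·10 = 4236
Denominator = √(170·116·110·56) = √121475200 = 11021.5788
MCC = 4236 / 11021.5788 = 0.384

0.384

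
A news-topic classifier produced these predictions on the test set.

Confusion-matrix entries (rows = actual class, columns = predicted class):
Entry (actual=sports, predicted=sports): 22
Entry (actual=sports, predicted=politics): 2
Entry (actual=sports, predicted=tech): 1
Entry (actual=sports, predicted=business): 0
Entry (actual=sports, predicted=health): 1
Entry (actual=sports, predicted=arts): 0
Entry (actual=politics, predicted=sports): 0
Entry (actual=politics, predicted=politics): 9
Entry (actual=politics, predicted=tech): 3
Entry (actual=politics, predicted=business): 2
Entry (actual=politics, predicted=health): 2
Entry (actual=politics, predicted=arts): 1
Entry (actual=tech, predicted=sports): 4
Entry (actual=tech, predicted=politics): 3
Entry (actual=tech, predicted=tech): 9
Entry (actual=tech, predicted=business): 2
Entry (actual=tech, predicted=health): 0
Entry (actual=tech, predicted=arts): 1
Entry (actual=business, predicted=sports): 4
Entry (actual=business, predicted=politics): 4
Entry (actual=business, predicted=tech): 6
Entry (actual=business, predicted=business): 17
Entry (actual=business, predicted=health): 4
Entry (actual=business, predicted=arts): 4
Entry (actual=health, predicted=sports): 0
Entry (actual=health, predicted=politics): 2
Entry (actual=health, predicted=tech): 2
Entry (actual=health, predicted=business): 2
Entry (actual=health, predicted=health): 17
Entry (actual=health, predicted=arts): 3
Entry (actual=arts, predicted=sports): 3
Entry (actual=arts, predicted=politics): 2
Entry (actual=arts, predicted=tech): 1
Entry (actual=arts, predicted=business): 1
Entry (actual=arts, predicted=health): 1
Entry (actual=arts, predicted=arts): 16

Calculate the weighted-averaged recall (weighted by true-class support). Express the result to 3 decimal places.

Per-class recall (TP/(TP+FN)):
  sports: TP=22, FN=2+1+0+1+0=4 → 22/26 = 0.8462
  politics: TP=9, FN=0+3+2+2+1=8 → 9/17 = 0.5294
  tech: TP=9, FN=4+3+2+0+1=10 → 9/19 = 0.4737
  business: TP=17, FN=4+4+6+4+4=22 → 17/39 = 0.4359
  health: TP=17, FN=0+2+2+2+3=9 → 17/26 = 0.6538
  arts: TP=16, FN=3+2+1+1+1=8 → 16/24 = 0.6667
Weighted-recall = Σ (supportᵢ/N)·recallᵢ with N=151: (26/151)·0.8462 + (17/151)·0.5294 + (19/151)·0.4737 + (39/151)·0.4359 + (26/151)·0.6538 + (24/151)·0.6667 = 0.596

0.596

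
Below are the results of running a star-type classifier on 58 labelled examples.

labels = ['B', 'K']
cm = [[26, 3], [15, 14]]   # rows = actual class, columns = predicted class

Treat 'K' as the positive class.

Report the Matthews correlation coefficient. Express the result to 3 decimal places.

0.417

MCC = (TP·TN − FP·FN) / √((TP+FP)(TP+FN)(TN+FP)(TN+FN))
Numerator = 14·26 − 3·15 = 319
Denominator = √(17·29·29·41) = √586177 = 765.6220
MCC = 319 / 765.6220 = 0.417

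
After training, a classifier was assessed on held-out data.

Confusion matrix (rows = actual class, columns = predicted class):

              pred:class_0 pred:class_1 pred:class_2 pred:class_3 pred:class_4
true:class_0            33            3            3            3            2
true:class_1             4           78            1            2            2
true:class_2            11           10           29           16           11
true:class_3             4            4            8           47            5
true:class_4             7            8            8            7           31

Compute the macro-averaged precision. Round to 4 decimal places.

0.6286

Per-class precision (TP/(TP+FP)):
  class_0: TP=33, FP=4+11+4+7=26 → 33/59 = 0.55932
  class_1: TP=78, FP=3+10+4+8=25 → 78/103 = 0.75728
  class_2: TP=29, FP=3+1+8+8=20 → 29/49 = 0.59184
  class_3: TP=47, FP=3+2+16+7=28 → 47/75 = 0.62667
  class_4: TP=31, FP=2+2+11+5=20 → 31/51 = 0.60784
Macro-precision = mean = (0.55932 + 0.75728 + 0.59184 + 0.62667 + 0.60784) / 5 = 0.6286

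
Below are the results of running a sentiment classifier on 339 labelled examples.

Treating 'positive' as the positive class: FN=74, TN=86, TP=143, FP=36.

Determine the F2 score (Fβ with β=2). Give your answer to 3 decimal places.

0.683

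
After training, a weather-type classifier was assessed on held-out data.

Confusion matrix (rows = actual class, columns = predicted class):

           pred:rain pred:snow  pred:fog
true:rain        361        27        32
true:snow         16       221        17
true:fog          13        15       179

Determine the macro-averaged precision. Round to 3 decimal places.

Per-class precision (TP/(TP+FP)):
  rain: TP=361, FP=16+13=29 → 361/390 = 0.9256
  snow: TP=221, FP=27+15=42 → 221/263 = 0.8403
  fog: TP=179, FP=32+17=49 → 179/228 = 0.7851
Macro-precision = mean = (0.9256 + 0.8403 + 0.7851) / 3 = 0.850

0.850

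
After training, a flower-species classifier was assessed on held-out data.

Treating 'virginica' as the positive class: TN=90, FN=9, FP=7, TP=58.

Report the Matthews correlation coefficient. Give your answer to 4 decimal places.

0.7974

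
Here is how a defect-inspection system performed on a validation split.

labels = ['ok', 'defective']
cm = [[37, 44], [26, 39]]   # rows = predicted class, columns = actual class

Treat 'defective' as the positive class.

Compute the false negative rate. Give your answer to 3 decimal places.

0.530

FNR = FN/(FN+TP) = 44/(44+39) = 0.530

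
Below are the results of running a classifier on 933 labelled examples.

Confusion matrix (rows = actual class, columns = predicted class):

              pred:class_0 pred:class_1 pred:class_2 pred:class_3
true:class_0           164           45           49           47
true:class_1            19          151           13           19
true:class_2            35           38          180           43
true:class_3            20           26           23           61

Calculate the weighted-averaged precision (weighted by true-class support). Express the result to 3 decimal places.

Per-class precision (TP/(TP+FP)):
  class_0: TP=164, FP=19+35+20=74 → 164/238 = 0.6891
  class_1: TP=151, FP=45+38+26=109 → 151/260 = 0.5808
  class_2: TP=180, FP=49+13+23=85 → 180/265 = 0.6792
  class_3: TP=61, FP=47+19+43=109 → 61/170 = 0.3588
Weighted-precision = Σ (supportᵢ/N)·precisionᵢ with N=933: (305/933)·0.6891 + (202/933)·0.5808 + (296/933)·0.6792 + (130/933)·0.3588 = 0.616

0.616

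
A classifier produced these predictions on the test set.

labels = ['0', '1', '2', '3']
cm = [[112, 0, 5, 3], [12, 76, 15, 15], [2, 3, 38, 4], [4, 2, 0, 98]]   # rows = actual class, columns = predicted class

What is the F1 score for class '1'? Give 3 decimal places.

0.764

F1 score = 2·TP/(2·TP+FP+FN).
1: TP=76, FP=0+3+2=5, FN=12+15+15=42 → 152/199 = 0.7638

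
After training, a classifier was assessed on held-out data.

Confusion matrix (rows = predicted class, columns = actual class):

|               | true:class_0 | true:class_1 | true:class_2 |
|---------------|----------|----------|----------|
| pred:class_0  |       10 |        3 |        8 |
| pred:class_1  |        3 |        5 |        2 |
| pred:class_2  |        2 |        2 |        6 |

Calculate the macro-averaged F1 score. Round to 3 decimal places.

0.506

Per-class F1 score (2·TP/(2·TP+FP+FN)):
  class_0: TP=10, FP=3+8=11, FN=3+2=5 → 20/36 = 0.5556
  class_1: TP=5, FP=3+2=5, FN=3+2=5 → 10/20 = 0.5000
  class_2: TP=6, FP=2+2=4, FN=8+2=10 → 12/26 = 0.4615
Macro-F1 score = mean = (0.5556 + 0.5000 + 0.4615) / 3 = 0.506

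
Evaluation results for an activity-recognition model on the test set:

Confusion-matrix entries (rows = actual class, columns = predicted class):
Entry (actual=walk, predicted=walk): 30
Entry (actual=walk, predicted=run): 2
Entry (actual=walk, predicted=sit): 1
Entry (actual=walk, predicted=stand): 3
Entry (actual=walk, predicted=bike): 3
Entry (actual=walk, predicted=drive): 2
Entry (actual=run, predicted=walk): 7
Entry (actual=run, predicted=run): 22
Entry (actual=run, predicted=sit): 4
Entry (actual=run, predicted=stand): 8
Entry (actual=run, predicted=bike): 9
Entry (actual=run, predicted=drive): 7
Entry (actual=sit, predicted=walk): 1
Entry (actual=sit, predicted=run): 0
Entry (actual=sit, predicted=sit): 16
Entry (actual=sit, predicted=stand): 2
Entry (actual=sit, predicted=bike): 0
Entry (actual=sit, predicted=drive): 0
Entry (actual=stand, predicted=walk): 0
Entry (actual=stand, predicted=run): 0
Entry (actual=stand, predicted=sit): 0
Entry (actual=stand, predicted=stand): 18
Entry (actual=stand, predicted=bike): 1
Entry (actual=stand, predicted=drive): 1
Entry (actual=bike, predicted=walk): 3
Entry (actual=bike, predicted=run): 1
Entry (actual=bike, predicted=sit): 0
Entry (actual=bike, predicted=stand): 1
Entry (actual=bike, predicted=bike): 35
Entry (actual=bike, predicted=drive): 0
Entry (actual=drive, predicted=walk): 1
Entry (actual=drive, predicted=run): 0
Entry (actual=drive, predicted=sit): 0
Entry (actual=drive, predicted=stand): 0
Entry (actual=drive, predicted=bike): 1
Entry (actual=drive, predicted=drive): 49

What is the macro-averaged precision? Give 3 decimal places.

Per-class precision (TP/(TP+FP)):
  walk: TP=30, FP=7+1+0+3+1=12 → 30/42 = 0.7143
  run: TP=22, FP=2+0+0+1+0=3 → 22/25 = 0.8800
  sit: TP=16, FP=1+4+0+0+0=5 → 16/21 = 0.7619
  stand: TP=18, FP=3+8+2+1+0=14 → 18/32 = 0.5625
  bike: TP=35, FP=3+9+0+1+1=14 → 35/49 = 0.7143
  drive: TP=49, FP=2+7+0+1+0=10 → 49/59 = 0.8305
Macro-precision = mean = (0.7143 + 0.8800 + 0.7619 + 0.5625 + 0.7143 + 0.8305) / 6 = 0.744

0.744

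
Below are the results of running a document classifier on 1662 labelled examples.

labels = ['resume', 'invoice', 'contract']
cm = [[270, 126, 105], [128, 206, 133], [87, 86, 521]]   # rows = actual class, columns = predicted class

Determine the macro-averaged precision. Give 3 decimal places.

0.579

Per-class precision (TP/(TP+FP)):
  resume: TP=270, FP=128+87=215 → 270/485 = 0.5567
  invoice: TP=206, FP=126+86=212 → 206/418 = 0.4928
  contract: TP=521, FP=105+133=238 → 521/759 = 0.6864
Macro-precision = mean = (0.5567 + 0.4928 + 0.6864) / 3 = 0.579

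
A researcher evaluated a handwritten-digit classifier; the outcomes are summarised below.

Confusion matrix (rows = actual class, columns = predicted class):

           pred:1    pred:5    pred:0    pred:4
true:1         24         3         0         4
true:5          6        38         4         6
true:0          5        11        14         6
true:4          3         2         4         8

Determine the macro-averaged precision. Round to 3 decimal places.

Per-class precision (TP/(TP+FP)):
  1: TP=24, FP=6+5+3=14 → 24/38 = 0.6316
  5: TP=38, FP=3+11+2=16 → 38/54 = 0.7037
  0: TP=14, FP=0+4+4=8 → 14/22 = 0.6364
  4: TP=8, FP=4+6+6=16 → 8/24 = 0.3333
Macro-precision = mean = (0.6316 + 0.7037 + 0.6364 + 0.3333) / 4 = 0.576

0.576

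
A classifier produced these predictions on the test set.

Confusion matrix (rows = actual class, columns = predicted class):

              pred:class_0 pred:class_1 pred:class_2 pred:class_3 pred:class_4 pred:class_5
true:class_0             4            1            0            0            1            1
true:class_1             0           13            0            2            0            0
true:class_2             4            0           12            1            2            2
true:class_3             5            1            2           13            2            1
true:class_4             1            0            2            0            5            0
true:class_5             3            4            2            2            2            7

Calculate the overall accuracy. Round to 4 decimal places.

Accuracy = trace / total = (4+13+12+13+5+7=54) / 95 = 54/95 = 0.5684

0.5684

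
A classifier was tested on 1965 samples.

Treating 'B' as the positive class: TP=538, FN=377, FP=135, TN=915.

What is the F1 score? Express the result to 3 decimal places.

Precision = TP/(TP+FP) = 538/673 = 0.7994
Recall = TP/(TP+FN) = 538/915 = 0.5880
F1 = 2·TP/(2·TP+FP+FN) = 1076/1588 = 0.678

0.678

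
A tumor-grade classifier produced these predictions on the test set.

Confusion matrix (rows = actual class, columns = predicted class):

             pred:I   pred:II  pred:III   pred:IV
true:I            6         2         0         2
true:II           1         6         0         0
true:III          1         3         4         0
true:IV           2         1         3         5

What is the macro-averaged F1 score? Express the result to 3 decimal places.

0.580

Per-class F1 score (2·TP/(2·TP+FP+FN)):
  I: TP=6, FP=1+1+2=4, FN=2+0+2=4 → 12/20 = 0.6000
  II: TP=6, FP=2+3+1=6, FN=1+0+0=1 → 12/19 = 0.6316
  III: TP=4, FP=0+0+3=3, FN=1+3+0=4 → 8/15 = 0.5333
  IV: TP=5, FP=2+0+0=2, FN=2+1+3=6 → 10/18 = 0.5556
Macro-F1 score = mean = (0.6000 + 0.6316 + 0.5333 + 0.5556) / 4 = 0.580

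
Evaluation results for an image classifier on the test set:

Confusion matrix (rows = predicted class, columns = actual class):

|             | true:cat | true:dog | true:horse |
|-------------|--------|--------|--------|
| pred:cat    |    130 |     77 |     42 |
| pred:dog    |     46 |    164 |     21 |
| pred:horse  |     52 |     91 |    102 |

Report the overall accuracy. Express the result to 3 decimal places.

Accuracy = trace / total = (130+164+102=396) / 725 = 396/725 = 0.546

0.546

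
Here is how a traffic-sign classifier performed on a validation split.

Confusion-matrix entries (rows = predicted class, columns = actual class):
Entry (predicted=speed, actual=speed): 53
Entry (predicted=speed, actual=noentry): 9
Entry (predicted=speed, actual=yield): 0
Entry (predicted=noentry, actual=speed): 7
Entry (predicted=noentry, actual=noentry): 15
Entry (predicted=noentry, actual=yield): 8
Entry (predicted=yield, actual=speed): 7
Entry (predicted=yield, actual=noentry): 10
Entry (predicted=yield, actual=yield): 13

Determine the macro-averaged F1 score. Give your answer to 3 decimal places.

0.600

Per-class F1 score (2·TP/(2·TP+FP+FN)):
  speed: TP=53, FP=9+0=9, FN=7+7=14 → 106/129 = 0.8217
  noentry: TP=15, FP=7+8=15, FN=9+10=19 → 30/64 = 0.4688
  yield: TP=13, FP=7+10=17, FN=0+8=8 → 26/51 = 0.5098
Macro-F1 score = mean = (0.8217 + 0.4688 + 0.5098) / 3 = 0.600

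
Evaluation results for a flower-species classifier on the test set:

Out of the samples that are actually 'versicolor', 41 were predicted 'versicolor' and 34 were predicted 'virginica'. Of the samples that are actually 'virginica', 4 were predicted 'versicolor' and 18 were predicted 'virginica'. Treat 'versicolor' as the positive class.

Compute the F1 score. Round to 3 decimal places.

0.683

Precision = TP/(TP+FP) = 41/45 = 0.9111
Recall = TP/(TP+FN) = 41/75 = 0.5467
F1 = 2·TP/(2·TP+FP+FN) = 82/120 = 0.683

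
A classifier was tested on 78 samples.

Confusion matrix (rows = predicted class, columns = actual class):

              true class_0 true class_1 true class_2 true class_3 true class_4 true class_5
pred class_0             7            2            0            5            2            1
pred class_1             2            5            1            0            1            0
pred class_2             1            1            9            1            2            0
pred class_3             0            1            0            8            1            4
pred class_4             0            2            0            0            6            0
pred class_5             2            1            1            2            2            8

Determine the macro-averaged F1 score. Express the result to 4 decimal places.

Per-class F1 score (2·TP/(2·TP+FP+FN)):
  class_0: TP=7, FP=2+0+5+2+1=10, FN=2+1+0+0+2=5 → 14/29 = 0.48276
  class_1: TP=5, FP=2+1+0+1+0=4, FN=2+1+1+2+1=7 → 10/21 = 0.47619
  class_2: TP=9, FP=1+1+1+2+0=5, FN=0+1+0+0+1=2 → 18/25 = 0.72000
  class_3: TP=8, FP=0+1+0+1+4=6, FN=5+0+1+0+2=8 → 16/30 = 0.53333
  class_4: TP=6, FP=0+2+0+0+0=2, FN=2+1+2+1+2=8 → 12/22 = 0.54545
  class_5: TP=8, FP=2+1+1+2+2=8, FN=1+0+0+4+0=5 → 16/29 = 0.55172
Macro-F1 score = mean = (0.48276 + 0.47619 + 0.72000 + 0.53333 + 0.54545 + 0.55172) / 6 = 0.5516

0.5516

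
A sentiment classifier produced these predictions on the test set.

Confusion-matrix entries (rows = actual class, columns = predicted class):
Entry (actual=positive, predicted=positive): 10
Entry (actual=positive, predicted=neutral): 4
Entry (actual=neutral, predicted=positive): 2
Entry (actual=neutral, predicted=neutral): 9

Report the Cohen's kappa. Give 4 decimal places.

0.5223

Observed agreement pₒ = trace/N = 19/25 = 0.76000
Expected agreement pₑ = Σ (rowᵢ·colᵢ)/N² = (14·12 + 11·13)/25² = 0.49760
κ = (pₒ − pₑ)/(1 − pₑ) = (0.76000 − 0.49760)/(1 − 0.49760) = 0.5223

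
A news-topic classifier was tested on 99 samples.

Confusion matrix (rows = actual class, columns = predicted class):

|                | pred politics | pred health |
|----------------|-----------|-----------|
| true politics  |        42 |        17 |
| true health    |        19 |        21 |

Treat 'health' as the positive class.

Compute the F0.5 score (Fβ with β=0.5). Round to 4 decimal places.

Fβ = (1+β²)·TP / ((1+β²)·TP + β²·FN + FP), with β²=1/4
= 1.25·21 / (1.25·21 + 0.25·19 + 17) = 0.5469

0.5469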